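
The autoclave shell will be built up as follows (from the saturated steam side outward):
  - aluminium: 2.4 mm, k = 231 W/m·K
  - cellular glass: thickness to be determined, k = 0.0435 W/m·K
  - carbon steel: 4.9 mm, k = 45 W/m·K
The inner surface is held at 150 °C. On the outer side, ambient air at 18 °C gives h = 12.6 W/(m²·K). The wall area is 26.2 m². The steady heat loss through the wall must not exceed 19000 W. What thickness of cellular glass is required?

Series thermal resistances:
R_aluminium = L/(kA) = 0.0024/(231×26.2) = 3.966×10^-7 K/W
R_carbon steel = L/(kA) = 0.0049/(45×26.2) = 4.156×10^-6 K/W
R_outer film = 1/(h_o·A) = 1/(12.6×26.2) = 0.003029 K/W
Sum of the known resistances R_other = 0.003034 K/W
Required total resistance R_tot = ΔT/Q_allow = 132/19000 = 0.006947 K/W
R_cellular glass = R_tot − R_other = 0.003914 K/W
L = R·k·A = 0.003914×0.0435×26.2

L ≈ 4.46 mm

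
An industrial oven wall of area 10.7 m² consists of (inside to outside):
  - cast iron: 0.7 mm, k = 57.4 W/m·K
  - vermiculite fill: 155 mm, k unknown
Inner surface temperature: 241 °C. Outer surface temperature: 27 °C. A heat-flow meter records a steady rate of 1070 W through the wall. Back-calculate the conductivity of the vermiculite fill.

Thermal resistances in series:
R_cast iron = L/(kA) = 0.0007/(57.4×10.7) = 1.14×10^-6 K/W
Sum of known resistances R_other = 1.14×10^-6 K/W
Total R = ΔT/Q = 214/1070 = 0.2 K/W
R_vermiculite fill = R_total − R_other = 0.2 K/W
k = L/(R·A) = 0.155/(0.2×10.7)

k ≈ 0.0724 W/(m·K)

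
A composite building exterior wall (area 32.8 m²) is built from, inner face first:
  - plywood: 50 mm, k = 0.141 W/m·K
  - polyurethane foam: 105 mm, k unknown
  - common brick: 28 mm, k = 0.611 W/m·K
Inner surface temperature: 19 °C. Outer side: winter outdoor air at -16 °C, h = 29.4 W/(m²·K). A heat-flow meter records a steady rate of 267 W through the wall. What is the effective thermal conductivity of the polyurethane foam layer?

Thermal resistances in series:
R_plywood = L/(kA) = 0.05/(0.141×32.8) = 0.01081 K/W
R_common brick = L/(kA) = 0.028/(0.611×32.8) = 0.001397 K/W
R_outer film = 1/(h_o·A) = 1/(29.4×32.8) = 0.001037 K/W
Sum of known resistances R_other = 0.01325 K/W
Total R = ΔT/Q = 35/267 = 0.1311 K/W
R_polyurethane foam = R_total − R_other = 0.1178 K/W
k = L/(R·A) = 0.105/(0.1178×32.8)

k ≈ 0.0272 W/(m·K)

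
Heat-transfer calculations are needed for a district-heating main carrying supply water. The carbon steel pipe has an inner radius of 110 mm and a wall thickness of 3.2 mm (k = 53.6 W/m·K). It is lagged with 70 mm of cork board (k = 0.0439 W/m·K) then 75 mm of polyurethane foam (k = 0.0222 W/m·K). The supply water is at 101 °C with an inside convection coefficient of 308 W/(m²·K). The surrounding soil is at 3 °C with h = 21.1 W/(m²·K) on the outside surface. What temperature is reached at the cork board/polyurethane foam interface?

Treating each annulus and film as a series resistance:
R_inner film = 1/(h_i·2πr₁L) = 1/(308×2π×0.11×1) = 0.004698 K/W
R_carbon steel pipe wall = ln(113.2/110)/(2π×53.6×1) = 8.515×10^-5 K/W
R_cork board = ln(183.2/113.2)/(2π×0.0439×1) = 1.745 K/W
R_polyurethane foam = ln(258.2/183.2)/(2π×0.0222×1) = 2.46 K/W
R_outer film = 1/(h_o·2πr_oL) = 1/(21.1×2π×0.2582×1) = 0.02921 K/W
R_total = 4.239 K/W
Q = ΔT/R_total = 98/4.239
Q = 23.1 W/m
T_interface = T_inner − Q·ΣR(inner→interface) = 101 − 23.1×1.75

T ≈ 60.5 °C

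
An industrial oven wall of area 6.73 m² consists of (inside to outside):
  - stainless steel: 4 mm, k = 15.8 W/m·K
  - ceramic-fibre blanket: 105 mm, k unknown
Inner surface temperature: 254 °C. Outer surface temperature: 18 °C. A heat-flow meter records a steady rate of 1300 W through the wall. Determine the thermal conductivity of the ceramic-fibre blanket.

k ≈ 0.086 W/(m·K)

Thermal resistances in series:
R_stainless steel = L/(kA) = 0.004/(15.8×6.73) = 3.762×10^-5 K/W
Sum of known resistances R_other = 3.762×10^-5 K/W
Total R = ΔT/Q = 236/1300 = 0.1815 K/W
R_ceramic-fibre blanket = R_total − R_other = 0.1815 K/W
k = L/(R·A) = 0.105/(0.1815×6.73)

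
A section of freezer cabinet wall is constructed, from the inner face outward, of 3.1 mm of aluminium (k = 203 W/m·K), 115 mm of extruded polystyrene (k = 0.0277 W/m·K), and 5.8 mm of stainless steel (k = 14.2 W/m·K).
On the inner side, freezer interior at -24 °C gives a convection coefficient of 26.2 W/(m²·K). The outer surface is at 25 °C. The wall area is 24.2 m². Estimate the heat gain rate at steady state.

Q ≈ 283 W

Treating each layer as a thermal resistance in series:
R_inner film = 1/(h_i·A) = 1/(26.2×24.2) = 0.001577 K/W
R_aluminium = L/(kA) = 0.0031/(203×24.2) = 6.31×10^-7 K/W
R_extruded polystyrene = L/(kA) = 0.115/(0.0277×24.2) = 0.1716 K/W
R_stainless steel = L/(kA) = 0.0058/(14.2×24.2) = 1.688×10^-5 K/W
R_total = 0.1731 K/W
Q = ΔT / R_total = 49 / 0.1731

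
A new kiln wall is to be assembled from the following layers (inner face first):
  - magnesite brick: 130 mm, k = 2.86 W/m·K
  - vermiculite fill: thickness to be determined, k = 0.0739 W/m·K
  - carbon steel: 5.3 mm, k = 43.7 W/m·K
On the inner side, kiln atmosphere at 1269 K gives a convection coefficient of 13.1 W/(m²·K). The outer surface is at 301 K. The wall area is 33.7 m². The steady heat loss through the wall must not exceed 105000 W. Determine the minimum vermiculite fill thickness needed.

L ≈ 14 mm

Treating each layer as a thermal resistance in series:
R_inner film = 1/(h_i·A) = 1/(13.1×33.7) = 0.002265 K/W
R_magnesite brick = L/(kA) = 0.13/(2.86×33.7) = 0.001349 K/W
R_carbon steel = L/(kA) = 0.0053/(43.7×33.7) = 3.599×10^-6 K/W
Sum of the known resistances R_other = 0.003618 K/W
Required total resistance R_tot = ΔT/Q_allow = 968/105000 = 0.009219 K/W
R_vermiculite fill = R_tot − R_other = 0.005601 K/W
L = R·k·A = 0.005601×0.0739×33.7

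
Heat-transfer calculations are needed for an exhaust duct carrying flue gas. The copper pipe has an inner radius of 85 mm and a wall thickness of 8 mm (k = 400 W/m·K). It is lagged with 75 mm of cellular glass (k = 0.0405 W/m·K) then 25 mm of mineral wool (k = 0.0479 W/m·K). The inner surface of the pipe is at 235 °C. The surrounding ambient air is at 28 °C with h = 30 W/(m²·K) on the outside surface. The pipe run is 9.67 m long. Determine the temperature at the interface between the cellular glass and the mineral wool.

T ≈ 63.9 °C

Cylindrical conduction, so R = ln(r₂/r₁)/(2πkL) per layer, in series:
R_copper pipe wall = ln(93/85)/(2π×400×9.67) = 3.701×10^-6 K/W
R_cellular glass = ln(168/93)/(2π×0.0405×9.67) = 0.2403 K/W
R_mineral wool = ln(193/168)/(2π×0.0479×9.67) = 0.04767 K/W
R_outer film = 1/(h_o·2πr_oL) = 1/(30×2π×0.193×9.67) = 0.002843 K/W
R_total = 0.2908 K/W
Q = ΔT/R_total = 207/0.2908
Q = 712 W
T_interface = T_inner − Q·ΣR(inner→interface) = 235 − 712×0.2403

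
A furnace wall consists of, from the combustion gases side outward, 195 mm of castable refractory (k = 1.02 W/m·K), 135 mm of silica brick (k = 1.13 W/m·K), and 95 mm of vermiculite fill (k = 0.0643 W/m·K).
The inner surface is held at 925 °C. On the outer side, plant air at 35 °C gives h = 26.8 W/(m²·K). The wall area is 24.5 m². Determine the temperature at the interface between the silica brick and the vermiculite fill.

T ≈ 774 °C

Series thermal resistances:
R_castable refractory = L/(kA) = 0.195/(1.02×24.5) = 0.007803 K/W
R_silica brick = L/(kA) = 0.135/(1.13×24.5) = 0.004876 K/W
R_vermiculite fill = L/(kA) = 0.095/(0.0643×24.5) = 0.0603 K/W
R_outer film = 1/(h_o·A) = 1/(26.8×24.5) = 0.001523 K/W
R_total = 0.07451 K/W;  Q = ΔT/R_total = 890/0.07451 = 11950 W
T_interface = T_inner − Q·ΣR(inner→interface) = 925 − 11900×0.01268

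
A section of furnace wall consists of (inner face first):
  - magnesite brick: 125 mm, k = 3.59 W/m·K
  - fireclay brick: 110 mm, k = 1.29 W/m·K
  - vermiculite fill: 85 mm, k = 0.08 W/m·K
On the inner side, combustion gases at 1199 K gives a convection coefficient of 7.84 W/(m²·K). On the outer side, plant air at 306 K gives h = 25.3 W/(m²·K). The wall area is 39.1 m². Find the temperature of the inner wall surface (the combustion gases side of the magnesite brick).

Using the resistance-network approach (series):
R_inner film = 1/(h_i·A) = 1/(7.84×39.1) = 0.003262 K/W
R_magnesite brick = L/(kA) = 0.125/(3.59×39.1) = 8.905×10^-4 K/W
R_fireclay brick = L/(kA) = 0.11/(1.29×39.1) = 0.002181 K/W
R_vermiculite fill = L/(kA) = 0.085/(0.08×39.1) = 0.02717 K/W
R_outer film = 1/(h_o·A) = 1/(25.3×39.1) = 0.001011 K/W
R_total = 0.03452 K/W;  Q = ΔT/R_total = 893/0.03452 = 25870 W
T_interface = T_inner − Q·ΣR(inner→interface) = 1199 − 25900×0.003262

T ≈ 1110 K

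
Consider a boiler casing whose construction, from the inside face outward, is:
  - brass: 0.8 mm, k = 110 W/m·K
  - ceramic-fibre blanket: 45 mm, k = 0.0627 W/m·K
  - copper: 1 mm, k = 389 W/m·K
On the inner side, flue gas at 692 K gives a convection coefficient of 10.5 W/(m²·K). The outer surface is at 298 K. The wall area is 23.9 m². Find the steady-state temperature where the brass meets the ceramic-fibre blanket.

Thermal resistances in series:
R_inner film = 1/(h_i·A) = 1/(10.5×23.9) = 0.003985 K/W
R_brass = L/(kA) = 0.0008/(110×23.9) = 3.043×10^-7 K/W
R_ceramic-fibre blanket = L/(kA) = 0.045/(0.0627×23.9) = 0.03003 K/W
R_copper = L/(kA) = 0.001/(389×23.9) = 1.076×10^-7 K/W
R_total = 0.03401 K/W;  Q = ΔT/R_total = 394/0.03401 = 11580 W
T_interface = T_inner − Q·ΣR(inner→interface) = 692 − 11600×0.003985

T ≈ 646 K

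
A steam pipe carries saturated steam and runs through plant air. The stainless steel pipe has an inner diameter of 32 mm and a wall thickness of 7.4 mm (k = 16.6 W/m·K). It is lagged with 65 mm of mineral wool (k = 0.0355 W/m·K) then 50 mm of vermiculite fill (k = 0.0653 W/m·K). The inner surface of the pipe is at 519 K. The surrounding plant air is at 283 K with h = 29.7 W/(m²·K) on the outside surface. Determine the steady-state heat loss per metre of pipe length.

Cylindrical conduction, so R = ln(r₂/r₁)/(2πkL) per layer, in series:
R_stainless steel pipe wall = ln(23.4/16)/(2π×16.6×1) = 0.003645 K/W
R_mineral wool = ln(88.4/23.4)/(2π×0.0355×1) = 5.959 K/W
R_vermiculite fill = ln(138.4/88.4)/(2π×0.0653×1) = 1.093 K/W
R_outer film = 1/(h_o·2πr_oL) = 1/(29.7×2π×0.1384×1) = 0.03872 K/W
R_total = 7.094 K/W
Q = ΔT/R_total = 236/7.094

q′ ≈ 33.3 W/m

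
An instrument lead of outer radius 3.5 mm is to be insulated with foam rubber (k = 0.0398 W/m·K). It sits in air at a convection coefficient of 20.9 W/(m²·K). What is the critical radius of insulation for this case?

For a cylinder r_cr = k/h = 0.0398/20.9
r_cr = 1.9 mm; since the bare radius (3.5 mm) is above r_cr, any added insulation will reduce heat loss.

r_cr ≈ 1.9 mm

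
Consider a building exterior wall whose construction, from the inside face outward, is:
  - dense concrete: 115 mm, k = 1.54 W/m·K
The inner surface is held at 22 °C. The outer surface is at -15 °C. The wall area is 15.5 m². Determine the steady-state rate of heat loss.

Q ≈ 7680 W

Thermal resistances in series:
R_dense concrete = L/(kA) = 0.115/(1.54×15.5) = 0.004818 K/W
R_total = 0.004818 K/W
Q = ΔT / R_total = 37 / 0.004818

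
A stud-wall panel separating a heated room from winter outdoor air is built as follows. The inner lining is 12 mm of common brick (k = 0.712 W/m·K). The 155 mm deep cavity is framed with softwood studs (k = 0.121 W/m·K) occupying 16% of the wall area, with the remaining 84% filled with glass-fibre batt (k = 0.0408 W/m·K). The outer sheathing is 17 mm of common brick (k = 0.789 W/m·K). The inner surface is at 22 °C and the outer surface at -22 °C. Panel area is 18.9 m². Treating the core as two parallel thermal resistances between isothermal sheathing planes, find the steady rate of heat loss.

Q ≈ 284 W

Sheathing layers in series; stud and cavity paths in parallel between them.
R_inner = 0.012/(0.712×18.9) = 8.917×10^-4 K/W
R_stud  = 0.155/(0.121×0.16×18.9) = 0.4236 K/W
R_cav   = 0.155/(0.0408×0.84×18.9) = 0.2393 K/W
1/R_core = 1/R_stud + 1/R_cav → R_core = 0.1529 K/W
R_outer = 0.017/(0.789×18.9) = 0.00114 K/W
R_total = 0.1549 K/W
Q = ΔT/R_total = 44/0.1549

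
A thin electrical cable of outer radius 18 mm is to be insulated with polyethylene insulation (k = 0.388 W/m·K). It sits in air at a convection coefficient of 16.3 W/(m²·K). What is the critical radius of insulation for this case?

r_cr ≈ 23.8 mm

For a cylinder r_cr = k/h = 0.388/16.3
r_cr = 23.8 mm; since the bare radius (18 mm) is below r_cr, adding a thin layer of insulation will *increase* heat loss.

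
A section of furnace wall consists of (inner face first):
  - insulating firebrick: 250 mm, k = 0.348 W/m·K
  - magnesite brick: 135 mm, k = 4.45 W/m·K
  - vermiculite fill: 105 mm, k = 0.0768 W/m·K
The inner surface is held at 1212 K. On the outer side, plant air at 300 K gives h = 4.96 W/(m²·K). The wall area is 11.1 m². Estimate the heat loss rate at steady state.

Using the resistance-network approach (series):
R_insulating firebrick = L/(kA) = 0.25/(0.348×11.1) = 0.06472 K/W
R_magnesite brick = L/(kA) = 0.135/(4.45×11.1) = 0.002733 K/W
R_vermiculite fill = L/(kA) = 0.105/(0.0768×11.1) = 0.1232 K/W
R_outer film = 1/(h_o·A) = 1/(4.96×11.1) = 0.01816 K/W
R_total = 0.2088 K/W
Q = ΔT / R_total = 912 / 0.2088

Q ≈ 4370 W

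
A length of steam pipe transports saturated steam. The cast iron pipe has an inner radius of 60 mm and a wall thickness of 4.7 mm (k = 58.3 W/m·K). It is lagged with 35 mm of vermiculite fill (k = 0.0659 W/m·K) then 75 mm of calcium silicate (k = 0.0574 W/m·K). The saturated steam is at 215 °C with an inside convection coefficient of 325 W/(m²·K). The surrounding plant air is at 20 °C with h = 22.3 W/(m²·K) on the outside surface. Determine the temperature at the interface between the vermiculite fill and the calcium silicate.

For a radial system each layer contributes R = ln(r_out/r_in)/(2πkL); films add R = 1/(hA).
R_inner film = 1/(h_i·2πr₁L) = 1/(325×2π×0.06×1) = 0.008162 K/W
R_cast iron pipe wall = ln(64.7/60)/(2π×58.3×1) = 2.059×10^-4 K/W
R_vermiculite fill = ln(99.7/64.7)/(2π×0.0659×1) = 1.044 K/W
R_calcium silicate = ln(174.7/99.7)/(2π×0.0574×1) = 1.555 K/W
R_outer film = 1/(h_o·2πr_oL) = 1/(22.3×2π×0.1747×1) = 0.04085 K/W
R_total = 2.649 K/W
Q = ΔT/R_total = 195/2.649
Q = 73.6 W/m
T_interface = T_inner − Q·ΣR(inner→interface) = 215 − 73.6×1.053

T ≈ 138 °C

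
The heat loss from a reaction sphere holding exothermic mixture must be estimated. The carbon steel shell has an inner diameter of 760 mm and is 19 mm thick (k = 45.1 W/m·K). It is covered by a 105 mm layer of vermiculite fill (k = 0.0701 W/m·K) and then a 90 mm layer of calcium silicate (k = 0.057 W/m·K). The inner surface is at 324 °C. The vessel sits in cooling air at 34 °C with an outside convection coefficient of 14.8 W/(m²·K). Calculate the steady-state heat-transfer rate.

Spherical conduction: R = (1/r_in − 1/r_out)/(4πk) per layer; series-sum.
R_carbon steel shell = (1/0.38 − 1/0.399)/(4π×45.1) = 2.211×10^-4 K/W
R_vermiculite fill = (1/0.399 − 1/0.504)/(4π×0.0701) = 0.5927 K/W
R_calcium silicate = (1/0.504 − 1/0.594)/(4π×0.057) = 0.4197 K/W
R_outer film = 1/(h·4πr_o²) = 1/(14.8×4π×0.594²) = 0.01524 K/W
R_total = 1.028 K/W
Q = ΔT/R_total = 290/1.028

Q ≈ 282 W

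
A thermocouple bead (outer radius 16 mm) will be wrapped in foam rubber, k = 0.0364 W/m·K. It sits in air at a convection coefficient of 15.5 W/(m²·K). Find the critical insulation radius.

r_cr ≈ 4.7 mm

For a sphere r_cr = 2k/h = 2×0.0364/15.5
r_cr = 4.7 mm; since the bare radius (16 mm) is above r_cr, any added insulation will reduce heat loss.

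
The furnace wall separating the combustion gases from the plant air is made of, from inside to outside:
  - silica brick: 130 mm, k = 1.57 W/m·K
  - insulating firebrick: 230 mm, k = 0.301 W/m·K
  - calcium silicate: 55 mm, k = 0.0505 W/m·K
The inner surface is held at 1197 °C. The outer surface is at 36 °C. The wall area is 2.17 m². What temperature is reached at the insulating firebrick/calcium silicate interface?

T ≈ 689 °C

Series thermal resistances:
R_silica brick = L/(kA) = 0.13/(1.57×2.17) = 0.03816 K/W
R_insulating firebrick = L/(kA) = 0.23/(0.301×2.17) = 0.3521 K/W
R_calcium silicate = L/(kA) = 0.055/(0.0505×2.17) = 0.5019 K/W
R_total = 0.8922 K/W;  Q = ΔT/R_total = 1161/0.8922 = 1301 W
T_interface = T_inner − Q·ΣR(inner→interface) = 1197 − 1300×0.3903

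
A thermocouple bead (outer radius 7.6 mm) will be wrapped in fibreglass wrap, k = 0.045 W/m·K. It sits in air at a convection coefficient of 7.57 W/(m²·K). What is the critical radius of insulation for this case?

r_cr ≈ 11.9 mm

For a sphere r_cr = 2k/h = 2×0.045/7.57
r_cr = 11.9 mm; since the bare radius (7.6 mm) is below r_cr, adding a thin layer of insulation will *increase* heat loss.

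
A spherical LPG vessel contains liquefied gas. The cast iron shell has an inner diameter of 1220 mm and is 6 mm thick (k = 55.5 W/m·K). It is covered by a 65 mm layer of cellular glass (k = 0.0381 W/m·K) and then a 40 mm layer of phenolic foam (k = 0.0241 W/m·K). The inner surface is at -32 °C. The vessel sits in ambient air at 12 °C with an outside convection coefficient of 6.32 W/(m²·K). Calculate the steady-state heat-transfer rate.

Q ≈ 71.3 W

Spherical conduction: R = (1/r_in − 1/r_out)/(4πk) per layer; series-sum.
R_cast iron shell = (1/0.61 − 1/0.616)/(4π×55.5) = 2.289×10^-5 K/W
R_cellular glass = (1/0.616 − 1/0.681)/(4π×0.0381) = 0.3236 K/W
R_phenolic foam = (1/0.681 − 1/0.721)/(4π×0.0241) = 0.269 K/W
R_outer film = 1/(h·4πr_o²) = 1/(6.32×4π×0.721²) = 0.02422 K/W
R_total = 0.6169 K/W
Q = ΔT/R_total = 44/0.6169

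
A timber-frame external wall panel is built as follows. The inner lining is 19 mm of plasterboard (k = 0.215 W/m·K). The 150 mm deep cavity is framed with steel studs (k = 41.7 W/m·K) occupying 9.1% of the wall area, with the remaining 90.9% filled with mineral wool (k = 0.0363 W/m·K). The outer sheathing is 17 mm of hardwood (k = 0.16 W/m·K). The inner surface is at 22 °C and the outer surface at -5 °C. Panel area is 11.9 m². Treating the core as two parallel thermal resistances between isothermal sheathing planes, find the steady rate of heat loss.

Sheathing layers in series; stud and cavity paths in parallel between them.
R_inner = 0.019/(0.215×11.9) = 0.007426 K/W
R_stud  = 0.15/(41.7×0.091×11.9) = 0.003322 K/W
R_cav   = 0.15/(0.0363×0.909×11.9) = 0.382 K/W
1/R_core = 1/R_stud + 1/R_cav → R_core = 0.003293 K/W
R_outer = 0.017/(0.16×11.9) = 0.008929 K/W
R_total = 0.01965 K/W
Q = ΔT/R_total = 27/0.01965

Q ≈ 1370 W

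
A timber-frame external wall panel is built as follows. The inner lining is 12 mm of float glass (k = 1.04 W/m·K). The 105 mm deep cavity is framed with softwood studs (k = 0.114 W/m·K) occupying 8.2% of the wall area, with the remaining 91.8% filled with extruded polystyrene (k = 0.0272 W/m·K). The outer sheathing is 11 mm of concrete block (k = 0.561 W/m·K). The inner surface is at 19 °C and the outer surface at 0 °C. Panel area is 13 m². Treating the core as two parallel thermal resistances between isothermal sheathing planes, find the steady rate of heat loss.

Q ≈ 79.9 W

Sheathing layers in series; stud and cavity paths in parallel between them.
R_inner = 0.012/(1.04×13) = 8.876×10^-4 K/W
R_stud  = 0.105/(0.114×0.082×13) = 0.864 K/W
R_cav   = 0.105/(0.0272×0.918×13) = 0.3235 K/W
1/R_core = 1/R_stud + 1/R_cav → R_core = 0.2354 K/W
R_outer = 0.011/(0.561×13) = 0.001508 K/W
R_total = 0.2378 K/W
Q = ΔT/R_total = 19/0.2378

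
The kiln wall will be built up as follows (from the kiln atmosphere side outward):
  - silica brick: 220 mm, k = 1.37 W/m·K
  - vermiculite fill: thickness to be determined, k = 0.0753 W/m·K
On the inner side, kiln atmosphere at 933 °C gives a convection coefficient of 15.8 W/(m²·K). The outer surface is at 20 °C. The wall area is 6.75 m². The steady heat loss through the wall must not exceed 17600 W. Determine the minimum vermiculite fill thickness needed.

L ≈ 9.51 mm

Thermal resistances in series:
R_inner film = 1/(h_i·A) = 1/(15.8×6.75) = 0.009376 K/W
R_silica brick = L/(kA) = 0.22/(1.37×6.75) = 0.02379 K/W
Sum of the known resistances R_other = 0.03317 K/W
Required total resistance R_tot = ΔT/Q_allow = 913/17600 = 0.05187 K/W
R_vermiculite fill = R_tot − R_other = 0.01871 K/W
L = R·k·A = 0.01871×0.0753×6.75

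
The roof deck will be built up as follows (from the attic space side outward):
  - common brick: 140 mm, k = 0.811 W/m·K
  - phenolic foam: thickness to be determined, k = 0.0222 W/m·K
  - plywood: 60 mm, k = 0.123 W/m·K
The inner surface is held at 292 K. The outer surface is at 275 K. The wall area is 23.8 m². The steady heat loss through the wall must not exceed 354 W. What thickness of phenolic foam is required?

L ≈ 10.7 mm

Treating each layer as a thermal resistance in series:
R_common brick = L/(kA) = 0.14/(0.811×23.8) = 0.007253 K/W
R_plywood = L/(kA) = 0.06/(0.123×23.8) = 0.0205 K/W
Sum of the known resistances R_other = 0.02775 K/W
Required total resistance R_tot = ΔT/Q_allow = 17/354 = 0.04802 K/W
R_phenolic foam = R_tot − R_other = 0.02027 K/W
L = R·k·A = 0.02027×0.0222×23.8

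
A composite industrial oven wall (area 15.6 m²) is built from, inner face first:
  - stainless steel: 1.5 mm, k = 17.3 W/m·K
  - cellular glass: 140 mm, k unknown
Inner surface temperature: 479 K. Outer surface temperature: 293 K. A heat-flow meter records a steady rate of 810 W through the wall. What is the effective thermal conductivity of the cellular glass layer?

k ≈ 0.0391 W/(m·K)

Model the wall as resistances in series:
R_stainless steel = L/(kA) = 0.0015/(17.3×15.6) = 5.558×10^-6 K/W
Sum of known resistances R_other = 5.558×10^-6 K/W
Total R = ΔT/Q = 186/810 = 0.2296 K/W
R_cellular glass = R_total − R_other = 0.2296 K/W
k = L/(R·A) = 0.14/(0.2296×15.6)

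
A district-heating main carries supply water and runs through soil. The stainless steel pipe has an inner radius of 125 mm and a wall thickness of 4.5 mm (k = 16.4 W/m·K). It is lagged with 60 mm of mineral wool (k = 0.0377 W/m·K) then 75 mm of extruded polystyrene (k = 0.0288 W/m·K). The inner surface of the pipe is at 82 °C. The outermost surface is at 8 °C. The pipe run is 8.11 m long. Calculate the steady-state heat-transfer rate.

Cylindrical conduction, so R = ln(r₂/r₁)/(2πkL) per layer, in series:
R_stainless steel pipe wall = ln(129.5/125)/(2π×16.4×8.11) = 4.232×10^-5 K/W
R_mineral wool = ln(189.5/129.5)/(2π×0.0377×8.11) = 0.1982 K/W
R_extruded polystyrene = ln(264.5/189.5)/(2π×0.0288×8.11) = 0.2272 K/W
R_total = 0.4254 K/W
Q = ΔT/R_total = 74/0.4254

Q ≈ 174 W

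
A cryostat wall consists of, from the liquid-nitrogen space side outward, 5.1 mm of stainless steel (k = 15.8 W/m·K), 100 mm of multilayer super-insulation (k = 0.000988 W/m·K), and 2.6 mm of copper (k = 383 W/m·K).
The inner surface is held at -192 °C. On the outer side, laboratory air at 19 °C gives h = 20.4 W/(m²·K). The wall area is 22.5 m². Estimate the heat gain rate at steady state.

Q ≈ 46.9 W

Thermal resistances in series:
R_stainless steel = L/(kA) = 0.0051/(15.8×22.5) = 1.435×10^-5 K/W
R_multilayer super-insulation = L/(kA) = 0.1/(0.000988×22.5) = 4.498 K/W
R_copper = L/(kA) = 0.0026/(383×22.5) = 3.017×10^-7 K/W
R_outer film = 1/(h_o·A) = 1/(20.4×22.5) = 0.002179 K/W
R_total = 4.501 K/W
Q = ΔT / R_total = 211 / 4.501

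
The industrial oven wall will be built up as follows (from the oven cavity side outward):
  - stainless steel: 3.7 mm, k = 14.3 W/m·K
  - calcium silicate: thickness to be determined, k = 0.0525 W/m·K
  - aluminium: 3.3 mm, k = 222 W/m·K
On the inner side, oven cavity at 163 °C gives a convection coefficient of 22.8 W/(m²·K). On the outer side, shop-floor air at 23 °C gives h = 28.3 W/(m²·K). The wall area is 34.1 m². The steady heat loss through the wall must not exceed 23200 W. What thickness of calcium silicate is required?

L ≈ 6.63 mm

Series thermal resistances:
R_inner film = 1/(h_i·A) = 1/(22.8×34.1) = 0.001286 K/W
R_stainless steel = L/(kA) = 0.0037/(14.3×34.1) = 7.588×10^-6 K/W
R_aluminium = L/(kA) = 0.0033/(222×34.1) = 4.359×10^-7 K/W
R_outer film = 1/(h_o·A) = 1/(28.3×34.1) = 0.001036 K/W
Sum of the known resistances R_other = 0.00233 K/W
Required total resistance R_tot = ΔT/Q_allow = 140/23200 = 0.006034 K/W
R_calcium silicate = R_tot − R_other = 0.003704 K/W
L = R·k·A = 0.003704×0.0525×34.1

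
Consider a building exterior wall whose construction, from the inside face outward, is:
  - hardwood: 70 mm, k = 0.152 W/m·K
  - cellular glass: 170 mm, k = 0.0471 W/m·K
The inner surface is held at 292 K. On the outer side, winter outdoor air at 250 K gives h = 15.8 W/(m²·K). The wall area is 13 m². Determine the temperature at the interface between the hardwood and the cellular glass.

Using the resistance-network approach (series):
R_hardwood = L/(kA) = 0.07/(0.152×13) = 0.03543 K/W
R_cellular glass = L/(kA) = 0.17/(0.0471×13) = 0.2776 K/W
R_outer film = 1/(h_o·A) = 1/(15.8×13) = 0.004869 K/W
R_total = 0.3179 K/W;  Q = ΔT/R_total = 42/0.3179 = 132.1 W
T_interface = T_inner − Q·ΣR(inner→interface) = 292 − 132×0.03543

T ≈ 287 K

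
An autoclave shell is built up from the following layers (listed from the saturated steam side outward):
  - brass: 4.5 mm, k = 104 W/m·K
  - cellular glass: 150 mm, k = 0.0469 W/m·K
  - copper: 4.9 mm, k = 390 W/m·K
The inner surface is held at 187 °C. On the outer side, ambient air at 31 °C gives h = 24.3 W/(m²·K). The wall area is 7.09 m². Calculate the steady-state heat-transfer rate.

Using the resistance-network approach (series):
R_brass = L/(kA) = 0.0045/(104×7.09) = 6.103×10^-6 K/W
R_cellular glass = L/(kA) = 0.15/(0.0469×7.09) = 0.4511 K/W
R_copper = L/(kA) = 0.0049/(390×7.09) = 1.772×10^-6 K/W
R_outer film = 1/(h_o·A) = 1/(24.3×7.09) = 0.005804 K/W
R_total = 0.4569 K/W
Q = ΔT / R_total = 156 / 0.4569

Q ≈ 341 W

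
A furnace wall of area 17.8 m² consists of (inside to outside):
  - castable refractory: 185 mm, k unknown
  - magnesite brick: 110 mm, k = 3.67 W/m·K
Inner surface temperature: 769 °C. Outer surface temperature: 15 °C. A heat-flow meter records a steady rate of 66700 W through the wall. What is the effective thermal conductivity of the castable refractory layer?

k ≈ 1.08 W/(m·K)

Thermal resistances in series:
R_magnesite brick = L/(kA) = 0.11/(3.67×17.8) = 0.001684 K/W
Sum of known resistances R_other = 0.001684 K/W
Total R = ΔT/Q = 754/66700 = 0.0113 K/W
R_castable refractory = R_total − R_other = 0.00962 K/W
k = L/(R·A) = 0.185/(0.00962×17.8)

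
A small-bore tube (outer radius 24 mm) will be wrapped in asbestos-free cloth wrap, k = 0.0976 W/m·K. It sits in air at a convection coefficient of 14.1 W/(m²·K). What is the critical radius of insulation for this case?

For a cylinder r_cr = k/h = 0.0976/14.1
r_cr = 6.92 mm; since the bare radius (24 mm) is above r_cr, any added insulation will reduce heat loss.

r_cr ≈ 6.92 mm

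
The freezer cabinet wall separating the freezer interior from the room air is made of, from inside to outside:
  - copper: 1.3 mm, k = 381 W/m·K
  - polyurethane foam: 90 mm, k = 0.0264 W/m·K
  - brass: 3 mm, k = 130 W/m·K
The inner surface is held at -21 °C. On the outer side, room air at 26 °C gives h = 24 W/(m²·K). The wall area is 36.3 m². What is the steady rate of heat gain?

Treating each layer as a thermal resistance in series:
R_copper = L/(kA) = 0.0013/(381×36.3) = 9.4×10^-8 K/W
R_polyurethane foam = L/(kA) = 0.09/(0.0264×36.3) = 0.09391 K/W
R_brass = L/(kA) = 0.003/(130×36.3) = 6.357×10^-7 K/W
R_outer film = 1/(h_o·A) = 1/(24×36.3) = 0.001148 K/W
R_total = 0.09506 K/W
Q = ΔT / R_total = 47 / 0.09506

Q ≈ 494 W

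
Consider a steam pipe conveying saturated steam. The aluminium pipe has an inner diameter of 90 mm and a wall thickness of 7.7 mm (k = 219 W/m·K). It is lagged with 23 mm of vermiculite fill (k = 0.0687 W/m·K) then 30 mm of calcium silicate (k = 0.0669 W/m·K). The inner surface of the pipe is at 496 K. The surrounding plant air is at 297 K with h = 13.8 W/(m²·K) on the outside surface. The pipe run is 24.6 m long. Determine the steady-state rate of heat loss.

For a radial system each layer contributes R = ln(r_out/r_in)/(2πkL); films add R = 1/(hA).
R_aluminium pipe wall = ln(52.7/45)/(2π×219×24.6) = 4.666×10^-6 K/W
R_vermiculite fill = ln(75.7/52.7)/(2π×0.0687×24.6) = 0.03411 K/W
R_calcium silicate = ln(105.7/75.7)/(2π×0.0669×24.6) = 0.03228 K/W
R_outer film = 1/(h_o·2πr_oL) = 1/(13.8×2π×0.1057×24.6) = 0.004435 K/W
R_total = 0.07083 K/W
Q = ΔT/R_total = 199/0.07083

Q ≈ 2810 W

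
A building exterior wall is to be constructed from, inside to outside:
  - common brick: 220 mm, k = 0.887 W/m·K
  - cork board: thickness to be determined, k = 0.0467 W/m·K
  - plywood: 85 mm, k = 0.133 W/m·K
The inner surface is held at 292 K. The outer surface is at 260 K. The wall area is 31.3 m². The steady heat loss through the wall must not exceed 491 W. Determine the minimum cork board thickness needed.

Series thermal resistances:
R_common brick = L/(kA) = 0.22/(0.887×31.3) = 0.007924 K/W
R_plywood = L/(kA) = 0.085/(0.133×31.3) = 0.02042 K/W
Sum of the known resistances R_other = 0.02834 K/W
Required total resistance R_tot = ΔT/Q_allow = 32/491 = 0.06517 K/W
R_cork board = R_tot − R_other = 0.03683 K/W
L = R·k·A = 0.03683×0.0467×31.3

L ≈ 53.8 mm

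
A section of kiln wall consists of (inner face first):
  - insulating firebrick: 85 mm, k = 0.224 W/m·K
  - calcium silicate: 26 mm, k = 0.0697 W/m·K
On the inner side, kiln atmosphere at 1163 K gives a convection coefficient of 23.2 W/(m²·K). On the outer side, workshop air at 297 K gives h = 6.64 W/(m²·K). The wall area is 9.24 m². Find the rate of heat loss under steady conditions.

Treating each layer as a thermal resistance in series:
R_inner film = 1/(h_i·A) = 1/(23.2×9.24) = 0.004665 K/W
R_insulating firebrick = L/(kA) = 0.085/(0.224×9.24) = 0.04107 K/W
R_calcium silicate = L/(kA) = 0.026/(0.0697×9.24) = 0.04037 K/W
R_outer film = 1/(h_o·A) = 1/(6.64×9.24) = 0.0163 K/W
R_total = 0.1024 K/W
Q = ΔT / R_total = 866 / 0.1024

Q ≈ 8460 W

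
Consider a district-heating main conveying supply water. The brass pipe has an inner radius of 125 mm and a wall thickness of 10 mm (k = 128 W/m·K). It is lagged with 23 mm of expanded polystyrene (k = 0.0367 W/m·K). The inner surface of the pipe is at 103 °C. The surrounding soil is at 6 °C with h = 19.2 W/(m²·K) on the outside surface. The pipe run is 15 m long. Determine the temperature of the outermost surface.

Radial resistances (cylindrical: R_cond = ln(r_o/r_i)/(2πkL), R_conv = 1/(h·2πrL)):
R_brass pipe wall = ln(135/125)/(2π×128×15) = 6.38×10^-6 K/W
R_expanded polystyrene = ln(158/135)/(2π×0.0367×15) = 0.04548 K/W
R_outer film = 1/(h_o·2πr_oL) = 1/(19.2×2π×0.158×15) = 0.003498 K/W
R_total = 0.04899 K/W
Q = ΔT/R_total = 97/0.04899
Q = 1980 W
T_interface = T_inner − Q·ΣR(inner→interface) = 103 − 1980×0.04549

T ≈ 12.9 °C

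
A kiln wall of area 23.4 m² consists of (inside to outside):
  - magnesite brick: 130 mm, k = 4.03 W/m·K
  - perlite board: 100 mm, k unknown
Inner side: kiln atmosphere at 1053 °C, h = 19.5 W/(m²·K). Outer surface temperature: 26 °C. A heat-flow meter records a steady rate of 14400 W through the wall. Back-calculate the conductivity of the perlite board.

Series thermal resistances:
R_inner film = 1/(h_i·A) = 1/(19.5×23.4) = 0.002192 K/W
R_magnesite brick = L/(kA) = 0.13/(4.03×23.4) = 0.001379 K/W
Sum of known resistances R_other = 0.00357 K/W
Total R = ΔT/Q = 1027/14400 = 0.07132 K/W
R_perlite board = R_total − R_other = 0.06775 K/W
k = L/(R·A) = 0.1/(0.06775×23.4)

k ≈ 0.0631 W/(m·K)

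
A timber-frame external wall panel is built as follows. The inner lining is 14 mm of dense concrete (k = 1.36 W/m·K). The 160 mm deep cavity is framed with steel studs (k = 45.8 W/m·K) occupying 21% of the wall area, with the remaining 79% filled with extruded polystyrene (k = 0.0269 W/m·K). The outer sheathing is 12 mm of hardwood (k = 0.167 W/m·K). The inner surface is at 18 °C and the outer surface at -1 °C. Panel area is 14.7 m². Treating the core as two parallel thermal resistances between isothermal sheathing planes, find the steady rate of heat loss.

Sheathing layers in series; stud and cavity paths in parallel between them.
R_inner = 0.014/(1.36×14.7) = 7.003×10^-4 K/W
R_stud  = 0.16/(45.8×0.21×14.7) = 0.001132 K/W
R_cav   = 0.16/(0.0269×0.79×14.7) = 0.5122 K/W
1/R_core = 1/R_stud + 1/R_cav → R_core = 0.001129 K/W
R_outer = 0.012/(0.167×14.7) = 0.004888 K/W
R_total = 0.006718 K/W
Q = ΔT/R_total = 19/0.006718

Q ≈ 2830 W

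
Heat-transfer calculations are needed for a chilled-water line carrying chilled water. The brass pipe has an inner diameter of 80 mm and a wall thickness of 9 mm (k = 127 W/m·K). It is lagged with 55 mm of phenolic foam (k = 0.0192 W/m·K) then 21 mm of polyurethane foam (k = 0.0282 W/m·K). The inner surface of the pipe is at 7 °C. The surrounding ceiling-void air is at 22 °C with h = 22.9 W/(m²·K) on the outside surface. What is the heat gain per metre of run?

q′ ≈ 2.05 W/m

Cylindrical conduction, so R = ln(r₂/r₁)/(2πkL) per layer, in series:
R_brass pipe wall = ln(49/40)/(2π×127×1) = 2.543×10^-4 K/W
R_phenolic foam = ln(104/49)/(2π×0.0192×1) = 6.238 K/W
R_polyurethane foam = ln(125/104)/(2π×0.0282×1) = 1.038 K/W
R_outer film = 1/(h_o·2πr_oL) = 1/(22.9×2π×0.125×1) = 0.0556 K/W
R_total = 7.332 K/W
Q = ΔT/R_total = 15/7.332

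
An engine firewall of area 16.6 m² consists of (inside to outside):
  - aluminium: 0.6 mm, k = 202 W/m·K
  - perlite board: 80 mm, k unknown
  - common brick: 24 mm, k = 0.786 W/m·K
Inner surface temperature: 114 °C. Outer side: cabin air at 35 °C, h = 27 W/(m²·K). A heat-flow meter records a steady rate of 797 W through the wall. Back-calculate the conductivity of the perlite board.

Series thermal resistances:
R_aluminium = L/(kA) = 0.0006/(202×16.6) = 1.789×10^-7 K/W
R_common brick = L/(kA) = 0.024/(0.786×16.6) = 0.001839 K/W
R_outer film = 1/(h_o·A) = 1/(27×16.6) = 0.002231 K/W
Sum of known resistances R_other = 0.004071 K/W
Total R = ΔT/Q = 79/797 = 0.09912 K/W
R_perlite board = R_total − R_other = 0.09505 K/W
k = L/(R·A) = 0.08/(0.09505×16.6)

k ≈ 0.0507 W/(m·K)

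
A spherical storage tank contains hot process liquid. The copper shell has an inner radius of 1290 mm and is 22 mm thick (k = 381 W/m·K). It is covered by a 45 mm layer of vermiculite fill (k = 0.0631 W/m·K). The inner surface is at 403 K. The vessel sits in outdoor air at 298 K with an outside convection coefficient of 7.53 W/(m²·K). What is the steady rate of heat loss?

Q ≈ 2790 W

For a spherical shell R = (1/r₁ − 1/r₂)/(4πk); film R = 1/(h·4πr²). In series:
R_copper shell = (1/1.29 − 1/1.312)/(4π×381) = 2.715×10^-6 K/W
R_vermiculite fill = (1/1.312 − 1/1.357)/(4π×0.0631) = 0.03188 K/W
R_outer film = 1/(h·4πr_o²) = 1/(7.53×4π×1.357²) = 0.005739 K/W
R_total = 0.03762 K/W
Q = ΔT/R_total = 105/0.03762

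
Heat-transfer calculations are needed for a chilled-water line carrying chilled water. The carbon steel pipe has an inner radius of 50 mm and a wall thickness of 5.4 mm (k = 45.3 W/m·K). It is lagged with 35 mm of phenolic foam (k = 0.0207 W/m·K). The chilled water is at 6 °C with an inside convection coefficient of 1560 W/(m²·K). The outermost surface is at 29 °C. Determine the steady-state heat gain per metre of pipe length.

Cylindrical conduction, so R = ln(r₂/r₁)/(2πkL) per layer, in series:
R_inner film = 1/(h_i·2πr₁L) = 1/(1560×2π×0.05×1) = 0.00204 K/W
R_carbon steel pipe wall = ln(55.4/50)/(2π×45.3×1) = 3.603×10^-4 K/W
R_phenolic foam = ln(90.4/55.4)/(2π×0.0207×1) = 3.765 K/W
R_total = 3.767 K/W
Q = ΔT/R_total = 23/3.767

q′ ≈ 6.11 W/m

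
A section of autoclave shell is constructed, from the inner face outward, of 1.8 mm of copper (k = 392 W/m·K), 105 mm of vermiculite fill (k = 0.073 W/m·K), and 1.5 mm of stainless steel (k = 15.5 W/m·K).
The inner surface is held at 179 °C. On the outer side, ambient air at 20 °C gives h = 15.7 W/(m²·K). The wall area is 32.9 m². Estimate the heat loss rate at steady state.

Thermal resistances in series:
R_copper = L/(kA) = 0.0018/(392×32.9) = 1.396×10^-7 K/W
R_vermiculite fill = L/(kA) = 0.105/(0.073×32.9) = 0.04372 K/W
R_stainless steel = L/(kA) = 0.0015/(15.5×32.9) = 2.941×10^-6 K/W
R_outer film = 1/(h_o·A) = 1/(15.7×32.9) = 0.001936 K/W
R_total = 0.04566 K/W
Q = ΔT / R_total = 159 / 0.04566

Q ≈ 3480 W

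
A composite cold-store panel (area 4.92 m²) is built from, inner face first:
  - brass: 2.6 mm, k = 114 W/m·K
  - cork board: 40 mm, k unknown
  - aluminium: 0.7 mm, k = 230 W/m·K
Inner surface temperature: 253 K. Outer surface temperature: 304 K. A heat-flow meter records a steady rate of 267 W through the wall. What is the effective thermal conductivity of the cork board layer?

k ≈ 0.0426 W/(m·K)

Model the wall as resistances in series:
R_brass = L/(kA) = 0.0026/(114×4.92) = 4.636×10^-6 K/W
R_aluminium = L/(kA) = 0.0007/(230×4.92) = 6.186×10^-7 K/W
Sum of known resistances R_other = 5.254×10^-6 K/W
Total R = ΔT/Q = 51/267 = 0.191 K/W
R_cork board = R_total − R_other = 0.191 K/W
k = L/(R·A) = 0.04/(0.191×4.92)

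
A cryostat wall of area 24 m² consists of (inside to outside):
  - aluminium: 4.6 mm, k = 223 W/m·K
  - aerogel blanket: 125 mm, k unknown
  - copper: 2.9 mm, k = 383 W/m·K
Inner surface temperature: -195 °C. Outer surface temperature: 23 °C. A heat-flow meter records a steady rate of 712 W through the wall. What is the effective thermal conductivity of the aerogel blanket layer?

Treating each layer as a thermal resistance in series:
R_aluminium = L/(kA) = 0.0046/(223×24) = 8.595×10^-7 K/W
R_copper = L/(kA) = 0.0029/(383×24) = 3.155×10^-7 K/W
Sum of known resistances R_other = 1.175×10^-6 K/W
Total R = ΔT/Q = 218/712 = 0.3062 K/W
R_aerogel blanket = R_total − R_other = 0.3062 K/W
k = L/(R·A) = 0.125/(0.3062×24)

k ≈ 0.017 W/(m·K)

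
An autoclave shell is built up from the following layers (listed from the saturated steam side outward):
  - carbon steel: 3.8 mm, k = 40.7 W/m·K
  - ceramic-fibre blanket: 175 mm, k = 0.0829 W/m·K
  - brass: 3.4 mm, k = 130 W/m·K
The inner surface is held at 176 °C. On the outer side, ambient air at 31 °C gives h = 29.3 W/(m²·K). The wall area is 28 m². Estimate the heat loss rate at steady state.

Series thermal resistances:
R_carbon steel = L/(kA) = 0.0038/(40.7×28) = 3.335×10^-6 K/W
R_ceramic-fibre blanket = L/(kA) = 0.175/(0.0829×28) = 0.07539 K/W
R_brass = L/(kA) = 0.0034/(130×28) = 9.341×10^-7 K/W
R_outer film = 1/(h_o·A) = 1/(29.3×28) = 0.001219 K/W
R_total = 0.07662 K/W
Q = ΔT / R_total = 145 / 0.07662

Q ≈ 1890 W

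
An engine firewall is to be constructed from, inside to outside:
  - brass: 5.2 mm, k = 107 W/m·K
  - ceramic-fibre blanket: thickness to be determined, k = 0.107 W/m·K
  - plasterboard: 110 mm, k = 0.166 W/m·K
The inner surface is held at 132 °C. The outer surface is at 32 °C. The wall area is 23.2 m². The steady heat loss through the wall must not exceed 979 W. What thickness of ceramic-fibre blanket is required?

Series thermal resistances:
R_brass = L/(kA) = 0.0052/(107×23.2) = 2.095×10^-6 K/W
R_plasterboard = L/(kA) = 0.11/(0.166×23.2) = 0.02856 K/W
Sum of the known resistances R_other = 0.02856 K/W
Required total resistance R_tot = ΔT/Q_allow = 100/979 = 0.1021 K/W
R_ceramic-fibre blanket = R_tot − R_other = 0.07358 K/W
L = R·k·A = 0.07358×0.107×23.2

L ≈ 183 mm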